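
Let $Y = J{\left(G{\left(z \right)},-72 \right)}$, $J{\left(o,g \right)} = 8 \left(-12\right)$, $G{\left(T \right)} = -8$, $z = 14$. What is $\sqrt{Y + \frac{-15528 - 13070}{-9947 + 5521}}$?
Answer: $\frac{i \sqrt{438503737}}{2213} \approx 9.4625 i$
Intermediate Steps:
$J{\left(o,g \right)} = -96$
$Y = -96$
$\sqrt{Y + \frac{-15528 - 13070}{-9947 + 5521}} = \sqrt{-96 + \frac{-15528 - 13070}{-9947 + 5521}} = \sqrt{-96 - \frac{28598}{-4426}} = \sqrt{-96 - - \frac{14299}{2213}} = \sqrt{-96 + \frac{14299}{2213}} = \sqrt{- \frac{198149}{2213}} = \frac{i \sqrt{438503737}}{2213}$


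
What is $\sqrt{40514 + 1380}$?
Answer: $\sqrt{41894} \approx 204.68$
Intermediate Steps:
$\sqrt{40514 + 1380} = \sqrt{41894}$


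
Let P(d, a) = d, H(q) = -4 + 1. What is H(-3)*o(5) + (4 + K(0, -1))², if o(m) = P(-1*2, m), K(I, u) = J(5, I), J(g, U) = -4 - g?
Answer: 31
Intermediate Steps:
K(I, u) = -9 (K(I, u) = -4 - 1*5 = -4 - 5 = -9)
H(q) = -3
o(m) = -2 (o(m) = -1*2 = -2)
H(-3)*o(5) + (4 + K(0, -1))² = -3*(-2) + (4 - 9)² = 6 + (-5)² = 6 + 25 = 31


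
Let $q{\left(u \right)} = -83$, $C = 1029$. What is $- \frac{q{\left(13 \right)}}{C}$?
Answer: $\frac{83}{1029} \approx 0.080661$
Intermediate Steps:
$- \frac{q{\left(13 \right)}}{C} = - \frac{-83}{1029} = \left(-1\right) \left(- \frac{83}{1029}\right) = \frac{83}{1029}$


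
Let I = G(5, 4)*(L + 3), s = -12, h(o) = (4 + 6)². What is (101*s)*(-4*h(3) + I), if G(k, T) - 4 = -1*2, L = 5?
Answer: 465408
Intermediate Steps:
h(o) = 100 (h(o) = 10² = 100)
G(k, T) = 2 (G(k, T) = 4 - 1*2 = 4 - 2 = 2)
I = 16 (I = 2*(5 + 3) = 2*8 = 16)
(101*s)*(-4*h(3) + I) = (101*(-12))*(-4*100 + 16) = -1212*(-400 + 16) = -1212*(-384) = 465408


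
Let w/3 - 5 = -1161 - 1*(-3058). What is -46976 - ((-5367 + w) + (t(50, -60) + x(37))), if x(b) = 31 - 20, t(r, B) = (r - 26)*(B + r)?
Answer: -47086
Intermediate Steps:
t(r, B) = (-26 + r)*(B + r)
x(b) = 11
w = 5706 (w = 15 + 3*(-1161 - 1*(-3058)) = 15 + 3*(-1161 + 3058) = 15 + 3*1897 = 15 + 5691 = 5706)
-46976 - ((-5367 + w) + (t(50, -60) + x(37))) = -46976 - ((-5367 + 5706) + ((50² - 26*(-60) - 26*50 - 60*50) + 11)) = -46976 - (339 + ((2500 + 1560 - 1300 - 3000) + 11)) = -46976 - (339 + (-240 + 11)) = -46976 - (339 - 229) = -46976 - 1*110 = -46976 - 110 = -47086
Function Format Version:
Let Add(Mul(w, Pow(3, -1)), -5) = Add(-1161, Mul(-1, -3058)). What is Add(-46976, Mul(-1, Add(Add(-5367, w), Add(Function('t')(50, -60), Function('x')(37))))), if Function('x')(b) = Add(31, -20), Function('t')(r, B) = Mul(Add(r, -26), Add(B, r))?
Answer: -47086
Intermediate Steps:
Function('t')(r, B) = Mul(Add(-26, r), Add(B, r))
Function('x')(b) = 11
w = 5706 (w = Add(15, Mul(3, Add(-1161, Mul(-1, -3058)))) = Add(15, Mul(3, Add(-1161, 3058))) = Add(15, Mul(3, 1897)) = Add(15, 5691) = 5706)
Add(-46976, Mul(-1, Add(Add(-5367, w), Add(Function('t')(50, -60), Function('x')(37))))) = Add(-46976, Mul(-1, Add(Add(-5367, 5706), Add(Add(Pow(50, 2), Mul(-26, -60), Mul(-26, 50), Mul(-60, 50)), 11)))) = Add(-46976, Mul(-1, Add(339, Add(Add(2500, 1560, -1300, -3000), 11)))) = Add(-46976, Mul(-1, Add(339, Add(-240, 11)))) = Add(-46976, Mul(-1, Add(339, -229))) = Add(-46976, Mul(-1, 110)) = Add(-46976, -110) = -47086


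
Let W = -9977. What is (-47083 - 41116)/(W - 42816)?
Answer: 88199/52793 ≈ 1.6707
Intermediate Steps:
(-47083 - 41116)/(W - 42816) = (-47083 - 41116)/(-9977 - 42816) = -88199/(-52793) = -88199*(-1/52793) = 88199/52793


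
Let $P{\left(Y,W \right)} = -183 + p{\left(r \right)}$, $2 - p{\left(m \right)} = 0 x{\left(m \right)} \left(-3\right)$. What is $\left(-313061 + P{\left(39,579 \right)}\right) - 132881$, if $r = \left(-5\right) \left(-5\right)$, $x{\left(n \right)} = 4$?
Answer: $-446123$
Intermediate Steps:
$r = 25$
$p{\left(m \right)} = 2$ ($p{\left(m \right)} = 2 - 0 \cdot 4 \left(-3\right) = 2 - 0 \left(-3\right) = 2 - 0 = 2 + 0 = 2$)
$P{\left(Y,W \right)} = -181$ ($P{\left(Y,W \right)} = -183 + 2 = -181$)
$\left(-313061 + P{\left(39,579 \right)}\right) - 132881 = \left(-313061 - 181\right) - 132881 = -313242 - 132881 = -446123$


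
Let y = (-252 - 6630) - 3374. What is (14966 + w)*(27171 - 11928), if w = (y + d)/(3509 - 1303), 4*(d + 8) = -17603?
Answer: 2012096196975/8824 ≈ 2.2803e+8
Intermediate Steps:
y = -10256 (y = -6882 - 3374 = -10256)
d = -17635/4 (d = -8 + (1/4)*(-17603) = -8 - 17603/4 = -17635/4 ≈ -4408.8)
w = -58659/8824 (w = (-10256 - 17635/4)/(3509 - 1303) = -58659/4/2206 = -58659/4*1/2206 = -58659/8824 ≈ -6.6477)
(14966 + w)*(27171 - 11928) = (14966 - 58659/8824)*(27171 - 11928) = (132001325/8824)*15243 = 2012096196975/8824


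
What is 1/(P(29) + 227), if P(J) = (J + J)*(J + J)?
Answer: 1/3591 ≈ 0.00027847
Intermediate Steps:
P(J) = 4*J**2 (P(J) = (2*J)*(2*J) = 4*J**2)
1/(P(29) + 227) = 1/(4*29**2 + 227) = 1/(4*841 + 227) = 1/(3364 + 227) = 1/3591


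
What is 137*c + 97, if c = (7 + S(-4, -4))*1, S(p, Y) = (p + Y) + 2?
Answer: 234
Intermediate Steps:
S(p, Y) = 2 + Y + p (S(p, Y) = (Y + p) + 2 = 2 + Y + p)
c = 1 (c = (7 + (2 - 4 - 4))*1 = (7 - 6)*1 = 1*1 = 1)
137*c + 97 = 137*1 + 97 = 137 + 97 = 234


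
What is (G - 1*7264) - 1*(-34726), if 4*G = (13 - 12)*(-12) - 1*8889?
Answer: 100947/4 ≈ 25237.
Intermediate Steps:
G = -8901/4 (G = ((13 - 12)*(-12) - 1*8889)/4 = (1*(-12) - 8889)/4 = (-12 - 8889)/4 = (¼)*(-8901) = -8901/4 ≈ -2225.3)
(G - 1*7264) - 1*(-34726) = (-8901/4 - 1*7264) - 1*(-34726) = (-8901/4 - 7264) + 34726 = -37957/4 + 34726 = 100947/4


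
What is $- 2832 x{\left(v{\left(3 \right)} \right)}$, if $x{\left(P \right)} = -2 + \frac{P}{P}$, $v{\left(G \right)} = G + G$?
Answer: $2832$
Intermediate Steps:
$v{\left(G \right)} = 2 G$
$x{\left(P \right)} = -1$ ($x{\left(P \right)} = -2 + 1 = -1$)
$- 2832 x{\left(v{\left(3 \right)} \right)} = \left(-2832\right) \left(-1\right) = 2832$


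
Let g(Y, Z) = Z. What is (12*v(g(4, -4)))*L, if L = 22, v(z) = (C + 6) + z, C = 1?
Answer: 792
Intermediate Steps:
v(z) = 7 + z (v(z) = (1 + 6) + z = 7 + z)
(12*v(g(4, -4)))*L = (12*(7 - 4))*22 = (12*3)*22 = 36*22 = 792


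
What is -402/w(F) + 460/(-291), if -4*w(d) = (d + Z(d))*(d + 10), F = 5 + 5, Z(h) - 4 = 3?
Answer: 77882/24735 ≈ 3.1487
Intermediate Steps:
Z(h) = 7 (Z(h) = 4 + 3 = 7)
F = 10
w(d) = -(7 + d)*(10 + d)/4 (w(d) = -(d + 7)*(d + 10)/4 = -(7 + d)*(10 + d)/4)
-402/w(F) + 460/(-291) = -402/(-35/2 - 17/4*10 - ¼*10²) + 460/(-291) = -402/(-35/2 - 85/2 - ¼*100) + 460*(-1/291) = -402/(-35/2 - 85/2 - 25) - 460/291 = -402/(-85) - 460/291 = -402*(-1/85) - 460/291 = 402/85 - 460/291 = 77882/24735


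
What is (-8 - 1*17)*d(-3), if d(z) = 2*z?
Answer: 150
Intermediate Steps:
(-8 - 1*17)*d(-3) = (-8 - 1*17)*(2*(-3)) = (-8 - 17)*(-6) = -25*(-6) = 150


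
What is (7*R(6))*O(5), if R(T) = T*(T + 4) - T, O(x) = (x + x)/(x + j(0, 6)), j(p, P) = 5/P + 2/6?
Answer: 22680/37 ≈ 612.97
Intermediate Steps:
j(p, P) = 1/3 + 5/P (j(p, P) = 5/P + 2*(1/6) = 5/P + 1/3 = 1/3 + 5/P)
O(x) = 2*x/(7/6 + x) (O(x) = (x + x)/(x + (1/3)*(15 + 6)/6) = (2*x)/(x + (1/3)*(1/6)*21) = (2*x)/(x + 7/6) = (2*x)/(7/6 + x) = 2*x/(7/6 + x))
R(T) = -T + T*(4 + T) (R(T) = T*(4 + T) - T = -T + T*(4 + T))
(7*R(6))*O(5) = (7*(6*(3 + 6)))*(12*5/(7 + 6*5)) = (7*(6*9))*(12*5/(7 + 30)) = (7*54)*(12*5/37) = 378*(12*5*(1/37)) = 378*(60/37) = 22680/37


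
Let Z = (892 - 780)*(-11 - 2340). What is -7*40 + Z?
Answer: -263592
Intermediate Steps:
Z = -263312 (Z = 112*(-2351) = -263312)
-7*40 + Z = -7*40 - 263312 = -280 - 263312 = -263592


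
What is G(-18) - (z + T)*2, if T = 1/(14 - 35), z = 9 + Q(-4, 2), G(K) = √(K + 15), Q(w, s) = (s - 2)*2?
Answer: -376/21 + I*√3 ≈ -17.905 + 1.732*I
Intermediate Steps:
Q(w, s) = -4 + 2*s (Q(w, s) = (-2 + s)*2 = -4 + 2*s)
G(K) = √(15 + K)
z = 9 (z = 9 + (-4 + 2*2) = 9 + (-4 + 4) = 9 + 0 = 9)
T = -1/21 (T = 1/(-21) = -1/21 ≈ -0.047619)
G(-18) - (z + T)*2 = √(15 - 18) - (9 - 1/21)*2 = √(-3) - 188*2/21 = I*√3 - 1*376/21 = I*√3 - 376/21 = -376/21 + I*√3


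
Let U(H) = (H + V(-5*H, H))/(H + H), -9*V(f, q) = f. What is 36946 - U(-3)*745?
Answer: 327299/9 ≈ 36367.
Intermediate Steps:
V(f, q) = -f/9
U(H) = 7/9 (U(H) = (H - (-5)*H/9)/(H + H) = (H + 5*H/9)/((2*H)) = (14*H/9)*(1/(2*H)) = 7/9)
36946 - U(-3)*745 = 36946 - 7*745/9 = 36946 - 1*5215/9 = 36946 - 5215/9 = 327299/9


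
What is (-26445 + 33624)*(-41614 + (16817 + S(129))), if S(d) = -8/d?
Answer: -7654778653/43 ≈ -1.7802e+8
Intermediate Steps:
(-26445 + 33624)*(-41614 + (16817 + S(129))) = (-26445 + 33624)*(-41614 + (16817 - 8/129)) = 7179*(-41614 + (16817 - 8*1/129)) = 7179*(-41614 + (16817 - 8/129)) = 7179*(-41614 + 2169385/129) = 7179*(-3198821/129) = -7654778653/43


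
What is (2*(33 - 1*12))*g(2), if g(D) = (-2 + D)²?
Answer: 0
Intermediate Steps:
(2*(33 - 1*12))*g(2) = (2*(33 - 1*12))*(-2 + 2)² = (2*(33 - 12))*0² = (2*21)*0 = 42*0 = 0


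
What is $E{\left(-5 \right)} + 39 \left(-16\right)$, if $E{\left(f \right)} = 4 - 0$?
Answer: $-620$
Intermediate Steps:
$E{\left(f \right)} = 4$ ($E{\left(f \right)} = 4 + 0 = 4$)
$E{\left(-5 \right)} + 39 \left(-16\right) = 4 + 39 \left(-16\right) = 4 - 624 = -620$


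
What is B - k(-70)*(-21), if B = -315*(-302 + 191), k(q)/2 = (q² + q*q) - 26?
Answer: 445473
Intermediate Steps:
k(q) = -52 + 4*q² (k(q) = 2*((q² + q*q) - 26) = 2*((q² + q²) - 26) = 2*(2*q² - 26) = 2*(-26 + 2*q²) = -52 + 4*q²)
B = 34965 (B = -315*(-111) = 34965)
B - k(-70)*(-21) = 34965 - (-52 + 4*(-70)²)*(-21) = 34965 - (-52 + 4*4900)*(-21) = 34965 - (-52 + 19600)*(-21) = 34965 - 19548*(-21) = 34965 - 1*(-410508) = 34965 + 410508 = 445473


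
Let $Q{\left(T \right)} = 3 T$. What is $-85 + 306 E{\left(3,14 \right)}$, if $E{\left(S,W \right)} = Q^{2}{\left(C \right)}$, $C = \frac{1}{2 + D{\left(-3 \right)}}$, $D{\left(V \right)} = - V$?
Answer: $\frac{629}{25} \approx 25.16$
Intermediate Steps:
$C = \frac{1}{5}$ ($C = \frac{1}{2 - -3} = \frac{1}{2 + 3} = \frac{1}{5} \approx 0.2$)
$E{\left(S,W \right)} = \frac{9}{25}$ ($E{\left(S,W \right)} = \left(3 \cdot \frac{1}{5}\right)^{2} = \left(\frac{3}{5}\right)^{2} = \frac{9}{25}$)
$-85 + 306 E{\left(3,14 \right)} = -85 + 306 \cdot \frac{9}{25} = -85 + \frac{2754}{25} = \frac{629}{25}$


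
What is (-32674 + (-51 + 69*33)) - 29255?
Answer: -59703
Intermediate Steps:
(-32674 + (-51 + 69*33)) - 29255 = (-32674 + (-51 + 2277)) - 29255 = (-32674 + 2226) - 29255 = -30448 - 29255 = -59703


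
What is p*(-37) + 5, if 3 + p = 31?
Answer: -1031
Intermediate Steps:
p = 28 (p = -3 + 31 = 28)
p*(-37) + 5 = 28*(-37) + 5 = -1036 + 5 = -1031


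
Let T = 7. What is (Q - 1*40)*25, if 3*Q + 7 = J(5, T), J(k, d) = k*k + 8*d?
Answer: -1150/3 ≈ -383.33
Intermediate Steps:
J(k, d) = k² + 8*d
Q = 74/3 (Q = -7/3 + (5² + 8*7)/3 = -7/3 + (25 + 56)/3 = -7/3 + (⅓)*81 = -7/3 + 27 = 74/3 ≈ 24.667)
(Q - 1*40)*25 = (74/3 - 1*40)*25 = (74/3 - 40)*25 = -46/3*25 = -1150/3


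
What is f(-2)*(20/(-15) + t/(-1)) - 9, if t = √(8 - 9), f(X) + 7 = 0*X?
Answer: ⅓ + 7*I ≈ 0.33333 + 7.0*I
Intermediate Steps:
f(X) = -7 (f(X) = -7 + 0*X = -7 + 0 = -7)
t = I (t = √(-1) = I ≈ 1.0*I)
f(-2)*(20/(-15) + t/(-1)) - 9 = -7*(20/(-15) + I/(-1)) - 9 = -7*(20*(-1/15) + I*(-1)) - 9 = -7*(-4/3 - I) - 9 = (28/3 + 7*I) - 9 = ⅓ + 7*I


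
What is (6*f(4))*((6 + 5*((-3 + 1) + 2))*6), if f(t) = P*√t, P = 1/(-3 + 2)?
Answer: -432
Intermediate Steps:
P = -1 (P = 1/(-1) = -1)
f(t) = -√t
(6*f(4))*((6 + 5*((-3 + 1) + 2))*6) = (6*(-√4))*((6 + 5*((-3 + 1) + 2))*6) = (6*(-1*2))*((6 + 5*(-2 + 2))*6) = (6*(-2))*((6 + 5*0)*6) = -12*(6 + 0)*6 = -72*6 = -12*36 = -432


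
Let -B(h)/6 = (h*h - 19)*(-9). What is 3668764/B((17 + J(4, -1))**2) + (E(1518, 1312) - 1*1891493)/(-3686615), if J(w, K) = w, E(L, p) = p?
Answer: 8343503196362/9678238102755 ≈ 0.86209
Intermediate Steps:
B(h) = -1026 + 54*h**2 (B(h) = -6*(h*h - 19)*(-9) = -6*(h**2 - 19)*(-9) = -6*(-19 + h**2)*(-9) = -6*(171 - 9*h**2) = -1026 + 54*h**2)
3668764/B((17 + J(4, -1))**2) + (E(1518, 1312) - 1*1891493)/(-3686615) = 3668764/(-1026 + 54*((17 + 4)**2)**2) + (1312 - 1*1891493)/(-3686615) = 3668764/(-1026 + 54*(21**2)**2) + (1312 - 1891493)*(-1/3686615) = 3668764/(-1026 + 54*441**2) - 1890181*(-1/3686615) = 3668764/(-1026 + 54*194481) + 1890181/3686615 = 3668764/(-1026 + 10501974) + 1890181/3686615 = 3668764/10500948 + 1890181/3686615 = 3668764*(1/10500948) + 1890181/3686615 = 917191/2625237 + 1890181/3686615 = 8343503196362/9678238102755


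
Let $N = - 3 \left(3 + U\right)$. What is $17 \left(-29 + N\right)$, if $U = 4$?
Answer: $-850$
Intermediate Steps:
$N = -21$ ($N = - 3 \left(3 + 4\right) = \left(-3\right) 7 = -21$)
$17 \left(-29 + N\right) = 17 \left(-29 - 21\right) = 17 \left(-50\right) = -850$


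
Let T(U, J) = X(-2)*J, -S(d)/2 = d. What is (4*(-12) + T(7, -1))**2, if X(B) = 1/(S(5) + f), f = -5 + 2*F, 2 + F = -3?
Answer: 1437601/625 ≈ 2300.2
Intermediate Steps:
F = -5 (F = -2 - 3 = -5)
S(d) = -2*d
f = -15 (f = -5 + 2*(-5) = -5 - 10 = -15)
X(B) = -1/25 (X(B) = 1/(-2*5 - 15) = 1/(-10 - 15) = 1/(-25) = -1/25)
T(U, J) = -J/25
(4*(-12) + T(7, -1))**2 = (4*(-12) - 1/25*(-1))**2 = (-48 + 1/25)**2 = (-1199/25)**2 = 1437601/625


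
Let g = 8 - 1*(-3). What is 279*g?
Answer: 3069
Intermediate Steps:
g = 11 (g = 8 + 3 = 11)
279*g = 279*11 = 3069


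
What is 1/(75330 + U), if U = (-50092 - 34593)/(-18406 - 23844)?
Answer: 8450/636555437 ≈ 1.3275e-5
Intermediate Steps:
U = 16937/8450 (U = -84685/(-42250) = -84685*(-1/42250) = 16937/8450 ≈ 2.0044)
1/(75330 + U) = 1/(75330 + 16937/8450) = 1/(636555437/8450) = 8450/636555437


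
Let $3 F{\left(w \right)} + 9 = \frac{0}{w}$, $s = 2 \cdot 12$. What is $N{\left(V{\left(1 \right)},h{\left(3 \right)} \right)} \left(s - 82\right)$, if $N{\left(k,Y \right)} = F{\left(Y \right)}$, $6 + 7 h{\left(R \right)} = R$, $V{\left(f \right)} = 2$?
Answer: $174$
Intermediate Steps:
$s = 24$
$h{\left(R \right)} = - \frac{6}{7} + \frac{R}{7}$
$F{\left(w \right)} = -3$ ($F{\left(w \right)} = -3 + \frac{0 \frac{1}{w}}{3} = -3 + \frac{1}{3} \cdot 0 = -3 + 0 = -3$)
$N{\left(k,Y \right)} = -3$
$N{\left(V{\left(1 \right)},h{\left(3 \right)} \right)} \left(s - 82\right) = - 3 \left(24 - 82\right) = \left(-3\right) \left(-58\right) = 174$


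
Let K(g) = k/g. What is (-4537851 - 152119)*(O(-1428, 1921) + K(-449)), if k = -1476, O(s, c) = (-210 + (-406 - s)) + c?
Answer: -5762064312210/449 ≈ -1.2833e+10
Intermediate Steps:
O(s, c) = -616 + c - s (O(s, c) = (-616 - s) + c = -616 + c - s)
K(g) = -1476/g
(-4537851 - 152119)*(O(-1428, 1921) + K(-449)) = (-4537851 - 152119)*((-616 + 1921 - 1*(-1428)) - 1476/(-449)) = -4689970*((-616 + 1921 + 1428) - 1476*(-1/449)) = -4689970*(2733 + 1476/449) = -4689970*1228593/449 = -5762064312210/449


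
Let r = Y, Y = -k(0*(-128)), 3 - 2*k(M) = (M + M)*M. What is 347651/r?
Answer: -695302/3 ≈ -2.3177e+5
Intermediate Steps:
k(M) = 3/2 - M**2 (k(M) = 3/2 - (M + M)*M/2 = 3/2 - 2*M*M/2 = 3/2 - M**2)
Y = -3/2 (Y = -(3/2 - (0*(-128))**2) = -(3/2 - 1*0**2) = -(3/2 - 1*0) = -(3/2 + 0) = -1*3/2 = -3/2 ≈ -1.5000)
r = -3/2 ≈ -1.5000
347651/r = 347651/(-3/2) = 347651*(-2/3) = -695302/3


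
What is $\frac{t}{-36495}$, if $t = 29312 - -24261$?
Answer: $- \frac{53573}{36495} \approx -1.468$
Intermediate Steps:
$t = 53573$ ($t = 29312 + 24261 = 53573$)
$\frac{t}{-36495} = \frac{53573}{-36495} = 53573 \left(- \frac{1}{36495}\right) = - \frac{53573}{36495}$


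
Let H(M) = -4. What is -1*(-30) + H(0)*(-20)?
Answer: 110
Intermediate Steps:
-1*(-30) + H(0)*(-20) = -1*(-30) - 4*(-20) = 30 + 80 = 110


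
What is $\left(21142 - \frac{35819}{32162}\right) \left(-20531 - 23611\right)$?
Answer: $- \frac{15006805326135}{16081} \approx -9.332 \cdot 10^{8}$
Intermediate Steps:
$\left(21142 - \frac{35819}{32162}\right) \left(-20531 - 23611\right) = \left(21142 - \frac{35819}{32162}\right) \left(-44142\right) = \frac{679933185}{32162} \left(-44142\right) = - \frac{15006805326135}{16081}$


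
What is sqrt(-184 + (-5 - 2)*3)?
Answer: I*sqrt(205) ≈ 14.318*I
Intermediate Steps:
sqrt(-184 + (-5 - 2)*3) = sqrt(-184 - 7*3) = sqrt(-184 - 21) = sqrt(-205) = I*sqrt(205)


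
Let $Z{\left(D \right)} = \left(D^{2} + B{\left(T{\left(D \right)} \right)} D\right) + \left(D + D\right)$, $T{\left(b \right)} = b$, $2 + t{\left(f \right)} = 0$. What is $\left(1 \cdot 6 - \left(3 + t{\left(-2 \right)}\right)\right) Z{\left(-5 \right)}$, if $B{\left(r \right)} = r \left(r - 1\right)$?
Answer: $-675$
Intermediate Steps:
$t{\left(f \right)} = -2$ ($t{\left(f \right)} = -2 + 0 = -2$)
$B{\left(r \right)} = r \left(-1 + r\right)$
$Z{\left(D \right)} = D^{2} + 2 D + D^{2} \left(-1 + D\right)$ ($Z{\left(D \right)} = \left(D^{2} + D \left(-1 + D\right) D\right) + \left(D + D\right) = \left(D^{2} + D^{2} \left(-1 + D\right)\right) + 2 D = D^{2} + 2 D + D^{2} \left(-1 + D\right)$)
$\left(1 \cdot 6 - \left(3 + t{\left(-2 \right)}\right)\right) Z{\left(-5 \right)} = \left(1 \cdot 6 - 1\right) \left(- 5 \left(2 + \left(-5\right)^{2}\right)\right) = \left(6 + \left(-3 + 2\right)\right) \left(- 5 \left(2 + 25\right)\right) = \left(6 - 1\right) \left(\left(-5\right) 27\right) = 5 \left(-135\right) = -675$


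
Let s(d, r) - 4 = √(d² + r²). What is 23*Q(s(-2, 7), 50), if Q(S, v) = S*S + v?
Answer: 2737 + 184*√53 ≈ 4076.5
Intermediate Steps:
s(d, r) = 4 + √(d² + r²)
Q(S, v) = v + S² (Q(S, v) = S² + v = v + S²)
23*Q(s(-2, 7), 50) = 23*(50 + (4 + √((-2)² + 7²))²) = 23*(50 + (4 + √(4 + 49))²) = 23*(50 + (4 + √53)²) = 1150 + 23*(4 + √53)²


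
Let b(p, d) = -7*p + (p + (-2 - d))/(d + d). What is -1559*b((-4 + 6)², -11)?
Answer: 980611/22 ≈ 44573.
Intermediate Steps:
b(p, d) = -7*p + (-2 + p - d)/(2*d) (b(p, d) = -7*p + (-2 + p - d)/((2*d)) = -7*p + (-2 + p - d)*(1/(2*d)) = -7*p + (-2 + p - d)/(2*d))
-1559*b((-4 + 6)², -11) = -1559*(-2 + (-4 + 6)² - 1*(-11) - 14*(-11)*(-4 + 6)²)/(2*(-11)) = -1559*(-1)*(-2 + 2² + 11 - 14*(-11)*2²)/(2*11) = -1559*(-1)*(-2 + 4 + 11 - 14*(-11)*4)/(2*11) = -1559*(-1)*(-2 + 4 + 11 + 616)/(2*11) = -1559*(-1)*629/(2*11) = -1559*(-629/22) = 980611/22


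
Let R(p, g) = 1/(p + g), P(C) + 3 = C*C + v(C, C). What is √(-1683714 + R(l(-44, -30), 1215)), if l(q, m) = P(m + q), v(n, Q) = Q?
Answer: I*√73654062188530/6614 ≈ 1297.6*I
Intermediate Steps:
P(C) = -3 + C + C² (P(C) = -3 + (C*C + C) = -3 + (C² + C) = -3 + (C + C²) = -3 + C + C²)
l(q, m) = -3 + m + q + (m + q)² (l(q, m) = -3 + (m + q) + (m + q)² = -3 + m + q + (m + q)²)
R(p, g) = 1/(g + p)
√(-1683714 + R(l(-44, -30), 1215)) = √(-1683714 + 1/(1215 + (-3 - 30 - 44 + (-30 - 44)²))) = √(-1683714 + 1/(1215 + (-3 - 30 - 44 + (-74)²))) = √(-1683714 + 1/(1215 + (-3 - 30 - 44 + 5476))) = √(-1683714 + 1/(1215 + 5399)) = √(-1683714 + 1/6614) = √(-11136084395/6614) = I*√73654062188530/6614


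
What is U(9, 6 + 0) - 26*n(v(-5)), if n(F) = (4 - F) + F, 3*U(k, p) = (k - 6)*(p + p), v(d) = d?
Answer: -92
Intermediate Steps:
U(k, p) = 2*p*(-6 + k)/3 (U(k, p) = ((k - 6)*(p + p))/3 = ((-6 + k)*(2*p))/3 = (2*p*(-6 + k))/3 = 2*p*(-6 + k)/3)
n(F) = 4
U(9, 6 + 0) - 26*n(v(-5)) = 2*(6 + 0)*(-6 + 9)/3 - 26*4 = (2/3)*6*3 - 104 = 12 - 104 = -92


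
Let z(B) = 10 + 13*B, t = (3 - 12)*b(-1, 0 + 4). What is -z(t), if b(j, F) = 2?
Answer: 224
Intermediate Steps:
t = -18 (t = (3 - 12)*2 = -9*2 = -18)
-z(t) = -(10 + 13*(-18)) = -(10 - 234) = -1*(-224) = 224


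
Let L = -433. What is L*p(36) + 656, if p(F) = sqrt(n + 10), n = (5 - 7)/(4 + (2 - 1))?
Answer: 656 - 1732*sqrt(15)/5 ≈ -685.60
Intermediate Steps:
n = -2/5 (n = -2/(4 + 1) = -2/5 ≈ -0.40000)
p(F) = 4*sqrt(15)/5 (p(F) = sqrt(-2/5 + 10) = sqrt(48/5) = 4*sqrt(15)/5)
L*p(36) + 656 = -1732*sqrt(15)/5 + 656 = 656 - 1732*sqrt(15)/5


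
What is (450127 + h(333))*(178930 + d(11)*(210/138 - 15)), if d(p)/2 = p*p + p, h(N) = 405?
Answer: 1817243348600/23 ≈ 7.9011e+10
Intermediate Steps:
d(p) = 2*p + 2*p² (d(p) = 2*(p*p + p) = 2*(p² + p) = 2*(p + p²) = 2*p + 2*p²)
(450127 + h(333))*(178930 + d(11)*(210/138 - 15)) = (450127 + 405)*(178930 + (2*11*(1 + 11))*(210/138 - 15)) = 450532*(178930 + (2*11*12)*(210*(1/138) - 15)) = 450532*(178930 + 264*(35/23 - 15)) = 450532*(178930 + 264*(-310/23)) = 450532*(178930 - 81840/23) = 450532*(4033550/23) = 1817243348600/23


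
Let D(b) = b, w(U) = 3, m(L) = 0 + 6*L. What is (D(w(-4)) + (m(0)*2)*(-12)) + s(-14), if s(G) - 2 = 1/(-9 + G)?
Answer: 114/23 ≈ 4.9565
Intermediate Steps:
m(L) = 6*L
s(G) = 2 + 1/(-9 + G)
(D(w(-4)) + (m(0)*2)*(-12)) + s(-14) = (3 + ((6*0)*2)*(-12)) + (-17 + 2*(-14))/(-9 - 14) = (3 + (0*2)*(-12)) + (-17 - 28)/(-23) = (3 + 0*(-12)) - 1/23*(-45) = (3 + 0) + 45/23 = 3 + 45/23 = 114/23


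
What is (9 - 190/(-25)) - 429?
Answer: -2062/5 ≈ -412.40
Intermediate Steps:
(9 - 190/(-25)) - 429 = (9 - 190*(-1)/25) - 429 = (9 - 10*(-19/25)) - 429 = (9 + 38/5) - 429 = 83/5 - 429 = -2062/5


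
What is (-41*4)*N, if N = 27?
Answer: -4428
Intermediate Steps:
(-41*4)*N = -41*4*27 = -164*27 = -4428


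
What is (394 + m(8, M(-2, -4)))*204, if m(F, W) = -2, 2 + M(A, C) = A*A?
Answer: 79968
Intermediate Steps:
M(A, C) = -2 + A² (M(A, C) = -2 + A*A = -2 + A²)
(394 + m(8, M(-2, -4)))*204 = (394 - 2)*204 = 392*204 = 79968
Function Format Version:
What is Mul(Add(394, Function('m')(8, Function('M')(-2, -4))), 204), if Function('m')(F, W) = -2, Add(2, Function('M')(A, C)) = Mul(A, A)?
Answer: 79968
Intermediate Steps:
Function('M')(A, C) = Add(-2, Pow(A, 2)) (Function('M')(A, C) = Add(-2, Mul(A, A)) = Add(-2, Pow(A, 2)))
Mul(Add(394, Function('m')(8, Function('M')(-2, -4))), 204) = Mul(Add(394, -2), 204) = Mul(392, 204) = 79968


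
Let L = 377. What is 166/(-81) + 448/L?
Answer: -26294/30537 ≈ -0.86105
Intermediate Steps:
166/(-81) + 448/L = 166/(-81) + 448/377 = 166*(-1/81) + 448*(1/377) = -166/81 + 448/377 = -26294/30537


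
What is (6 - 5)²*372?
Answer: 372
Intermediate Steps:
(6 - 5)²*372 = 1²*372 = 1*372 = 372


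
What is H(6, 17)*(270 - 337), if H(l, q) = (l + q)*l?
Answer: -9246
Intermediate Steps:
H(l, q) = l*(l + q)
H(6, 17)*(270 - 337) = (6*(6 + 17))*(270 - 337) = (6*23)*(-67) = 138*(-67) = -9246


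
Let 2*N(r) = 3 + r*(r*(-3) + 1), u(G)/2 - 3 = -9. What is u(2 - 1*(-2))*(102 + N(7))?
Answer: -402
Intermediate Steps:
u(G) = -12 (u(G) = 6 + 2*(-9) = 6 - 18 = -12)
N(r) = 3/2 + r*(1 - 3*r)/2 (N(r) = (3 + r*(r*(-3) + 1))/2 = (3 + r*(-3*r + 1))/2 = (3 + r*(1 - 3*r))/2 = 3/2 + r*(1 - 3*r)/2)
u(2 - 1*(-2))*(102 + N(7)) = -12*(102 + (3/2 + (½)*7 - 3/2*7²)) = -12*(102 + (3/2 + 7/2 - 3/2*49)) = -12*(102 + (3/2 + 7/2 - 147/2)) = -12*(102 - 137/2) = -12*67/2 = -402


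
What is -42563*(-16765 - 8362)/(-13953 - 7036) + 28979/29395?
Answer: -31436771086664/616971655 ≈ -50953.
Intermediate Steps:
-42563*(-16765 - 8362)/(-13953 - 7036) + 28979/29395 = -42563/((-20989/(-25127))) + 28979*(1/29395) = -42563/((-20989*(-1/25127))) + 28979/29395 = -42563/20989/25127 + 28979/29395 = -42563*25127/20989 + 28979/29395 = -1069480501/20989 + 28979/29395 = -31436771086664/616971655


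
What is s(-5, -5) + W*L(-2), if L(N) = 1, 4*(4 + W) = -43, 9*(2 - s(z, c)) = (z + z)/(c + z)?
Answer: -463/36 ≈ -12.861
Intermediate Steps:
s(z, c) = 2 - 2*z/(9*(c + z)) (s(z, c) = 2 - (z + z)/(9*(c + z)) = 2 - 2*z/(9*(c + z)))
W = -59/4 (W = -4 + (¼)*(-43) = -4 - 43/4 = -59/4 ≈ -14.750)
s(-5, -5) + W*L(-2) = (2*(-5) + (16/9)*(-5))/(-5 - 5) - 59/4*1 = (-10 - 80/9)/(-10) - 59/4 = -⅒*(-170/9) - 59/4 = 17/9 - 59/4 = -463/36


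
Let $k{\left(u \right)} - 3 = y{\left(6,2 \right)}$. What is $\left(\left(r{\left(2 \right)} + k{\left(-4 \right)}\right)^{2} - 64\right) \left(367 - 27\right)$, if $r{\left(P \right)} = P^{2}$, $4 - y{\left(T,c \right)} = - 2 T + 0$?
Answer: $158100$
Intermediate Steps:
$y{\left(T,c \right)} = 4 + 2 T$ ($y{\left(T,c \right)} = 4 - \left(- 2 T + 0\right) = 4 - - 2 T = 4 + 2 T$)
$k{\left(u \right)} = 19$ ($k{\left(u \right)} = 3 + \left(4 + 2 \cdot 6\right) = 3 + \left(4 + 12\right) = 3 + 16 = 19$)
$\left(\left(r{\left(2 \right)} + k{\left(-4 \right)}\right)^{2} - 64\right) \left(367 - 27\right) = \left(\left(2^{2} + 19\right)^{2} - 64\right) \left(367 - 27\right) = \left(\left(4 + 19\right)^{2} - 64\right) 340 = \left(23^{2} - 64\right) 340 = \left(529 - 64\right) 340 = 465 \cdot 340 = 158100$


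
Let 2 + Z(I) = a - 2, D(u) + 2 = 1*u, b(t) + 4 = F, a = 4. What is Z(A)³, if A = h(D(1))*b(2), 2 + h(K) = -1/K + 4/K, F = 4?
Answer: 0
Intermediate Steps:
b(t) = 0 (b(t) = -4 + 4 = 0)
D(u) = -2 + u (D(u) = -2 + 1*u = -2 + u)
h(K) = -2 + 3/K (h(K) = -2 + (-1/K + 4/K) = -2 + 3/K)
A = 0 (A = (-2 + 3/(-2 + 1))*0 = (-2 + 3/(-1))*0 = (-2 + 3*(-1))*0 = (-2 - 3)*0 = -5*0 = 0)
Z(I) = 0 (Z(I) = -2 + (4 - 2) = -2 + 2 = 0)
Z(A)³ = 0³ = 0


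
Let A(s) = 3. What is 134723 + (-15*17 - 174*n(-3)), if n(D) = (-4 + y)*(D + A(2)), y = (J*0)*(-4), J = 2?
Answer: 134468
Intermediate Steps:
y = 0 (y = (2*0)*(-4) = 0*(-4) = 0)
n(D) = -12 - 4*D (n(D) = (-4 + 0)*(D + 3) = -4*(3 + D) = -12 - 4*D)
134723 + (-15*17 - 174*n(-3)) = 134723 + (-15*17 - 174*(-12 - 4*(-3))) = 134723 + (-255 - 174*(-12 + 12)) = 134723 + (-255 - 174*0) = 134723 + (-255 + 0) = 134723 - 255 = 134468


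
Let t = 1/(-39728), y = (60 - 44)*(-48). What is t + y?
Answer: -30511105/39728 ≈ -768.00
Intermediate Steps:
y = -768 (y = 16*(-48) = -768)
t = -1/39728 ≈ -2.5171e-5
t + y = -1/39728 - 768 = -30511105/39728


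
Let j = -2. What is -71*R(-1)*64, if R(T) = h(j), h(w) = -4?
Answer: 18176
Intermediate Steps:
R(T) = -4
-71*R(-1)*64 = -71*(-4)*64 = 284*64 = 18176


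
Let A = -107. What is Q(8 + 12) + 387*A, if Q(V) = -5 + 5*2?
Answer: -41404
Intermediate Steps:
Q(V) = 5 (Q(V) = -5 + 10 = 5)
Q(8 + 12) + 387*A = 5 + 387*(-107) = 5 - 41409 = -41404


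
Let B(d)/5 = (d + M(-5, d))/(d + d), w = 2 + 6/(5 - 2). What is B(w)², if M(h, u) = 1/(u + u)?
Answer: 27225/4096 ≈ 6.6467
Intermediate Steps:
w = 4 (w = 2 + 6/3 = 2 + (⅓)*6 = 2 + 2 = 4)
M(h, u) = 1/(2*u)
B(d) = 5*(d + 1/(2*d))/(2*d) (B(d) = 5*((d + 1/(2*d))/(d + d)) = 5*((d + 1/(2*d))/((2*d))) = 5*((d + 1/(2*d))*(1/(2*d))) = 5*((d + 1/(2*d))/(2*d)) = 5*(d + 1/(2*d))/(2*d))
B(w)² = (5/2 + (5/4)/4²)² = (5/2 + (5/4)*(1/16))² = (5/2 + 5/64)² = (165/64)² = 27225/4096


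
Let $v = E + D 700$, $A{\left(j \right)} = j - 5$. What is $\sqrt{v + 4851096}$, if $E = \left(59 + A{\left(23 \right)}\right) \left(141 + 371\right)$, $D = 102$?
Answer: $8 \sqrt{77530} \approx 2227.5$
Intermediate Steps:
$A{\left(j \right)} = -5 + j$
$E = 39424$ ($E = \left(59 + \left(-5 + 23\right)\right) \left(141 + 371\right) = \left(59 + 18\right) 512 = 77 \cdot 512 = 39424$)
$v = 110824$ ($v = 39424 + 102 \cdot 700 = 39424 + 71400 = 110824$)
$\sqrt{v + 4851096} = \sqrt{110824 + 4851096} = \sqrt{4961920} = 8 \sqrt{77530}$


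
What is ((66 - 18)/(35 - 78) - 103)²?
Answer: 20043529/1849 ≈ 10840.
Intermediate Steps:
((66 - 18)/(35 - 78) - 103)² = (48/(-43) - 103)² = (48*(-1/43) - 103)² = (-48/43 - 103)² = (-4477/43)² = 20043529/1849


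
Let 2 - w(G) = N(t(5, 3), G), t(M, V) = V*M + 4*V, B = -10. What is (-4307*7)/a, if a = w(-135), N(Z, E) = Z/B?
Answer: -301490/47 ≈ -6414.7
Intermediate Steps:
t(M, V) = 4*V + M*V (t(M, V) = M*V + 4*V = 4*V + M*V)
N(Z, E) = -Z/10 (N(Z, E) = Z/(-10) = Z*(-⅒) = -Z/10)
w(G) = 47/10 (w(G) = 2 - (-1)*3*(4 + 5)/10 = 2 - (-1)*3*9/10 = 2 - (-1)*27/10 = 2 - 1*(-27/10) = 2 + 27/10 = 47/10)
a = 47/10 ≈ 4.7000
(-4307*7)/a = (-4307*7)/(47/10) = -30149*10/47 = -301490/47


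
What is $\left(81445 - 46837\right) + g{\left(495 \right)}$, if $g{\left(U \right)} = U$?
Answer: $35103$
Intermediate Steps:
$\left(81445 - 46837\right) + g{\left(495 \right)} = \left(81445 - 46837\right) + 495 = 34608 + 495 = 35103$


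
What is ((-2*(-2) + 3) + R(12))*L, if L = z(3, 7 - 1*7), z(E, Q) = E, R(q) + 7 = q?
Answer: 36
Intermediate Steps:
R(q) = -7 + q
L = 3
((-2*(-2) + 3) + R(12))*L = ((-2*(-2) + 3) + (-7 + 12))*3 = ((4 + 3) + 5)*3 = (7 + 5)*3 = 12*3 = 36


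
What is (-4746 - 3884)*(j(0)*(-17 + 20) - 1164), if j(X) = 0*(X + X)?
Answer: 10045320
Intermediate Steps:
j(X) = 0 (j(X) = 0*(2*X) = 0)
(-4746 - 3884)*(j(0)*(-17 + 20) - 1164) = (-4746 - 3884)*(0*(-17 + 20) - 1164) = -8630*(0*3 - 1164) = -8630*(0 - 1164) = -8630*(-1164) = 10045320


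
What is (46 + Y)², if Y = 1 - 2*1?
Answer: 2025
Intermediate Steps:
Y = -1 (Y = 1 - 2 = -1)
(46 + Y)² = (46 - 1)² = 45² = 2025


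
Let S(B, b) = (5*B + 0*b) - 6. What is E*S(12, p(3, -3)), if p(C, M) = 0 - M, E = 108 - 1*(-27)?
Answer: 7290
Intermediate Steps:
E = 135 (E = 108 + 27 = 135)
p(C, M) = -M
S(B, b) = -6 + 5*B (S(B, b) = (5*B + 0) - 6 = 5*B - 6 = -6 + 5*B)
E*S(12, p(3, -3)) = 135*(-6 + 5*12) = 135*(-6 + 60) = 135*54 = 7290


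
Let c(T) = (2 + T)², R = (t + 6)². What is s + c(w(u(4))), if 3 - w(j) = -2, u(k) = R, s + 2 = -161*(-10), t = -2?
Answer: 1657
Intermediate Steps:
R = 16 (R = (-2 + 6)² = 4² = 16)
s = 1608 (s = -2 - 161*(-10) = -2 + 1610 = 1608)
u(k) = 16
w(j) = 5 (w(j) = 3 - 1*(-2) = 3 + 2 = 5)
s + c(w(u(4))) = 1608 + (2 + 5)² = 1608 + 7² = 1608 + 49 = 1657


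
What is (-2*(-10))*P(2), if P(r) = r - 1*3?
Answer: -20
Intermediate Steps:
P(r) = -3 + r (P(r) = r - 3 = -3 + r)
(-2*(-10))*P(2) = (-2*(-10))*(-3 + 2) = 20*(-1) = -20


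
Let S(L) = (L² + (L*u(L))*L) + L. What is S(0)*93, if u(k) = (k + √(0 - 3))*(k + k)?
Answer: 0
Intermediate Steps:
u(k) = 2*k*(k + I*√3) (u(k) = (k + √(-3))*(2*k) = (k + I*√3)*(2*k) = 2*k*(k + I*√3))
S(L) = L + L² + 2*L³*(L + I*√3) (S(L) = (L² + (L*(2*L*(L + I*√3)))*L) + L = (L² + (2*L²*(L + I*√3))*L) + L = (L² + 2*L³*(L + I*√3)) + L = L + L² + 2*L³*(L + I*√3))
S(0)*93 = (0*(1 + 0 + 2*0²*(0 + I*√3)))*93 = (0*(1 + 0 + 2*0*(I*√3)))*93 = (0*(1 + 0 + 0))*93 = (0*1)*93 = 0*93 = 0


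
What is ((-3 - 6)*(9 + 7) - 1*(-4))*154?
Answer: -21560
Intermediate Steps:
((-3 - 6)*(9 + 7) - 1*(-4))*154 = (-9*16 + 4)*154 = (-144 + 4)*154 = -140*154 = -21560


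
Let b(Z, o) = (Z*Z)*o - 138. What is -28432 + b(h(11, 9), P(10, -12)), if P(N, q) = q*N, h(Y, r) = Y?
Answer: -43090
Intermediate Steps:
P(N, q) = N*q
b(Z, o) = -138 + o*Z² (b(Z, o) = Z²*o - 138 = o*Z² - 138 = -138 + o*Z²)
-28432 + b(h(11, 9), P(10, -12)) = -28432 + (-138 + (10*(-12))*11²) = -28432 + (-138 - 120*121) = -28432 + (-138 - 14520) = -28432 - 14658 = -43090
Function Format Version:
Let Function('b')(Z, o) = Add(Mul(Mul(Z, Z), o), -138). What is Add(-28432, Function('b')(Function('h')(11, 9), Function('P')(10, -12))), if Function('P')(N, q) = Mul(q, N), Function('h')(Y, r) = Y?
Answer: -43090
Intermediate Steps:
Function('P')(N, q) = Mul(N, q)
Function('b')(Z, o) = Add(-138, Mul(o, Pow(Z, 2))) (Function('b')(Z, o) = Add(Mul(Pow(Z, 2), o), -138) = Add(Mul(o, Pow(Z, 2)), -138) = Add(-138, Mul(o, Pow(Z, 2))))
Add(-28432, Function('b')(Function('h')(11, 9), Function('P')(10, -12))) = Add(-28432, Add(-138, Mul(Mul(10, -12), Pow(11, 2)))) = Add(-28432, Add(-138, Mul(-120, 121))) = Add(-28432, Add(-138, -14520)) = Add(-28432, -14658) = -43090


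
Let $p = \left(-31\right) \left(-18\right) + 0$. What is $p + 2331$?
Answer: $2889$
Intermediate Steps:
$p = 558$ ($p = 558 + 0 = 558$)
$p + 2331 = 558 + 2331 = 2889$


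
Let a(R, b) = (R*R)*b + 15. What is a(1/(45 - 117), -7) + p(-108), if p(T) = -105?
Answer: -466567/5184 ≈ -90.001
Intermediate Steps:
a(R, b) = 15 + b*R² (a(R, b) = R²*b + 15 = b*R² + 15 = 15 + b*R²)
a(1/(45 - 117), -7) + p(-108) = (15 - 7/(45 - 117)²) - 105 = (15 - 7*(1/(-72))²) - 105 = (15 - 7*(-1/72)²) - 105 = (15 - 7*1/5184) - 105 = (15 - 7/5184) - 105 = 77753/5184 - 105 = -466567/5184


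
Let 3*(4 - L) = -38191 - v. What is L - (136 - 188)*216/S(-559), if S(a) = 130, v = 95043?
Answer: 667526/15 ≈ 44502.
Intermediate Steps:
L = 133246/3 (L = 4 - (-38191 - 1*95043)/3 = 4 - (-38191 - 95043)/3 = 4 - 1/3*(-133234) = 4 + 133234/3 = 133246/3 ≈ 44415.)
L - (136 - 188)*216/S(-559) = 133246/3 - (136 - 188)*216/130 = 133246/3 - (-52*216)/130 = 133246/3 - (-11232)/130 = 133246/3 - 1*(-432/5) = 133246/3 + 432/5 = 667526/15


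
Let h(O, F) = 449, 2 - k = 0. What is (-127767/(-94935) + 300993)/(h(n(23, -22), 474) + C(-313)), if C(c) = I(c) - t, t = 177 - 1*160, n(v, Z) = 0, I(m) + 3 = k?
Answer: 9524966074/13638995 ≈ 698.36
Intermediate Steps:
k = 2 (k = 2 - 1*0 = 2 + 0 = 2)
I(m) = -1 (I(m) = -3 + 2 = -1)
t = 17 (t = 177 - 160 = 17)
C(c) = -18 (C(c) = -1 - 1*17 = -1 - 17 = -18)
(-127767/(-94935) + 300993)/(h(n(23, -22), 474) + C(-313)) = (-127767/(-94935) + 300993)/(449 - 18) = (-127767*(-1/94935) + 300993)/431 = (42589/31645 + 300993)*(1/431) = (9524966074/31645)*(1/431) = 9524966074/13638995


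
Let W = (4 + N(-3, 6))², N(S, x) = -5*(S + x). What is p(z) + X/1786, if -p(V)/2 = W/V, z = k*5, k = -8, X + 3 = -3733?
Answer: 70693/17860 ≈ 3.9582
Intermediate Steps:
X = -3736 (X = -3 - 3733 = -3736)
N(S, x) = -5*S - 5*x
W = 121 (W = (4 + (-5*(-3) - 5*6))² = (4 + (15 - 30))² = (4 - 15)² = (-11)² = 121)
z = -40 (z = -8*5 = -40)
p(V) = -242/V
p(z) + X/1786 = -242/(-40) - 3736/1786 = -242*(-1/40) - 3736*1/1786 = 121/20 - 1868/893 = 70693/17860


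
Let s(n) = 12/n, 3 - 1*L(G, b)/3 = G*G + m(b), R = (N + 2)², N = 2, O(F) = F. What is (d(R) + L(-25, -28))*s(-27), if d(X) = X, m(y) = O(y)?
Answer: 7064/9 ≈ 784.89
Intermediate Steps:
m(y) = y
R = 16 (R = (2 + 2)² = 4² = 16)
L(G, b) = 9 - 3*b - 3*G² (L(G, b) = 9 - 3*(G*G + b) = 9 - 3*(G² + b) = 9 - 3*(b + G²) = 9 + (-3*b - 3*G²) = 9 - 3*b - 3*G²)
(d(R) + L(-25, -28))*s(-27) = (16 + (9 - 3*(-28) - 3*(-25)²))*(12/(-27)) = (16 + (9 + 84 - 3*625))*(12*(-1/27)) = (16 + (9 + 84 - 1875))*(-4/9) = (16 - 1782)*(-4/9) = -1766*(-4/9) = 7064/9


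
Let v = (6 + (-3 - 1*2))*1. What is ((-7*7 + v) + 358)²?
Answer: 96100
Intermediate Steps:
v = 1 (v = (6 + (-3 - 2))*1 = (6 - 5)*1 = 1*1 = 1)
((-7*7 + v) + 358)² = ((-7*7 + 1) + 358)² = ((-49 + 1) + 358)² = (-48 + 358)² = 310² = 96100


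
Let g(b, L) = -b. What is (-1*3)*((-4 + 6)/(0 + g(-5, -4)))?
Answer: -6/5 ≈ -1.2000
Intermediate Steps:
(-1*3)*((-4 + 6)/(0 + g(-5, -4))) = (-1*3)*((-4 + 6)/(0 - 1*(-5))) = -6/(0 + 5) = -6/5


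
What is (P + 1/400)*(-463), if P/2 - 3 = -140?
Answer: 50744337/400 ≈ 1.2686e+5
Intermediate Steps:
P = -274 (P = 6 + 2*(-140) = 6 - 280 = -274)
(P + 1/400)*(-463) = (-274 + 1/400)*(-463) = -109599/400*(-463) = 50744337/400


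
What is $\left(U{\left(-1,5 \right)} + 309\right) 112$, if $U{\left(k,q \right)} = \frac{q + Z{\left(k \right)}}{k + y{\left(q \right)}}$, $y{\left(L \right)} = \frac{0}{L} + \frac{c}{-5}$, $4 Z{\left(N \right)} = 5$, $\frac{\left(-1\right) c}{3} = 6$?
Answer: $\frac{453404}{13} \approx 34877.0$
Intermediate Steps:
$c = -18$ ($c = \left(-3\right) 6 = -18$)
$Z{\left(N \right)} = \frac{5}{4}$ ($Z{\left(N \right)} = \frac{1}{4} \cdot 5 = \frac{5}{4}$)
$y{\left(L \right)} = \frac{18}{5}$ ($y{\left(L \right)} = \frac{0}{L} - \frac{18}{-5} = 0 - - \frac{18}{5} = 0 + \frac{18}{5} = \frac{18}{5}$)
$U{\left(k,q \right)} = \frac{\frac{5}{4} + q}{\frac{18}{5} + k}$ ($U{\left(k,q \right)} = \frac{q + \frac{5}{4}}{k + \frac{18}{5}} = \frac{\frac{5}{4} + q}{\frac{18}{5} + k}$)
$\left(U{\left(-1,5 \right)} + 309\right) 112 = \left(\frac{5 \left(5 + 4 \cdot 5\right)}{4 \left(18 + 5 \left(-1\right)\right)} + 309\right) 112 = \left(\frac{5 \left(5 + 20\right)}{4 \left(18 - 5\right)} + 309\right) 112 = \left(\frac{5}{4} \cdot \frac{1}{13} \cdot 25 + 309\right) 112 = \left(\frac{125}{52} + 309\right) 112 = \frac{16193}{52} \cdot 112 = \frac{453404}{13}$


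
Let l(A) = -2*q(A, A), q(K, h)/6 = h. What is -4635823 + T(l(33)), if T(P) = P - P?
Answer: -4635823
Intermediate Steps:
q(K, h) = 6*h
l(A) = -12*A
T(P) = 0
-4635823 + T(l(33)) = -4635823 + 0 = -4635823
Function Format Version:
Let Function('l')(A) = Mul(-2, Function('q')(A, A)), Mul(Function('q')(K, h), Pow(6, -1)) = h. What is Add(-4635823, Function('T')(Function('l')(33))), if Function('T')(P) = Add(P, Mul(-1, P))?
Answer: -4635823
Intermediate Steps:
Function('q')(K, h) = Mul(6, h)
Function('l')(A) = Mul(-12, A) (Function('l')(A) = Mul(-2, Mul(6, A)) = Mul(-12, A))
Function('T')(P) = 0
Add(-4635823, Function('T')(Function('l')(33))) = Add(-4635823, 0) = -4635823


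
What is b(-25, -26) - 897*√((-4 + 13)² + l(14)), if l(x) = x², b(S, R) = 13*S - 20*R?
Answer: 195 - 897*√277 ≈ -14734.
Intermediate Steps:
b(S, R) = -20*R + 13*S
b(-25, -26) - 897*√((-4 + 13)² + l(14)) = (-20*(-26) + 13*(-25)) - 897*√((-4 + 13)² + 14²) = (520 - 325) - 897*√(9² + 196) = 195 - 897*√(81 + 196) = 195 - 897*√277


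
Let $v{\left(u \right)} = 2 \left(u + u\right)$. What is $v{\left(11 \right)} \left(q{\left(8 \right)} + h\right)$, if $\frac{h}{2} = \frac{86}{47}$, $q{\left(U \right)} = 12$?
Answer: $\frac{32384}{47} \approx 689.02$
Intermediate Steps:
$v{\left(u \right)} = 4 u$ ($v{\left(u \right)} = 2 \cdot 2 u = 4 u$)
$h = \frac{172}{47}$ ($h = 2 \cdot \frac{86}{47} = \frac{172}{47} \approx 3.6596$)
$v{\left(11 \right)} \left(q{\left(8 \right)} + h\right) = 4 \cdot 11 \left(12 + \frac{172}{47}\right) = 44 \cdot \frac{736}{47} = \frac{32384}{47}$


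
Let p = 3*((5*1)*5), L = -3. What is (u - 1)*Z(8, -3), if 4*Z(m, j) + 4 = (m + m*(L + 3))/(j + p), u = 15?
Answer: -245/18 ≈ -13.611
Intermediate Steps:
p = 75 (p = 3*(5*5) = 3*25 = 75)
Z(m, j) = -1 + m/(4*(75 + j)) (Z(m, j) = -1 + ((m + m*(-3 + 3))/(j + 75))/4 = -1 + ((m + m*0)/(75 + j))/4 = -1 + ((m + 0)/(75 + j))/4 = -1 + (m/(75 + j))/4 = -1 + m/(4*(75 + j)))
(u - 1)*Z(8, -3) = (15 - 1)*((-75 - 1*(-3) + (1/4)*8)/(75 - 3)) = 14*((-75 + 3 + 2)/72) = 14*((1/72)*(-70)) = 14*(-35/36) = -245/18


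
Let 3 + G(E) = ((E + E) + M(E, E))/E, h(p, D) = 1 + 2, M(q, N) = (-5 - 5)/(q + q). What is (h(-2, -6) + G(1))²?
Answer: 9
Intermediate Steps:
M(q, N) = -5/q (M(q, N) = -10*1/(2*q) = -5/q)
h(p, D) = 3
G(E) = -3 + (-5/E + 2*E)/E (G(E) = -3 + ((E + E) - 5/E)/E = -3 + (2*E - 5/E)/E = -3 + (-5/E + 2*E)/E)
(h(-2, -6) + G(1))² = (3 + (-1 - 5/1²))² = (3 + (-1 - 5*1))² = (3 + (-1 - 5))² = (3 - 6)² = (-3)² = 9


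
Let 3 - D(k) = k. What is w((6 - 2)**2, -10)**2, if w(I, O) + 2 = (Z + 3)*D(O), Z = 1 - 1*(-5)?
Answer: 13225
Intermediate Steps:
Z = 6 (Z = 1 + 5 = 6)
D(k) = 3 - k
w(I, O) = 25 - 9*O (w(I, O) = -2 + (6 + 3)*(3 - O) = -2 + 9*(3 - O) = -2 + (27 - 9*O) = 25 - 9*O)
w((6 - 2)**2, -10)**2 = (25 - 9*(-10))**2 = (25 + 90)**2 = 115**2 = 13225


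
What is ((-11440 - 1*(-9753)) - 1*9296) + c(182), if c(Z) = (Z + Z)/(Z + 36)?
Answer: -1196965/109 ≈ -10981.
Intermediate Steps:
c(Z) = 2*Z/(36 + Z) (c(Z) = (2*Z)/(36 + Z) = 2*Z/(36 + Z))
((-11440 - 1*(-9753)) - 1*9296) + c(182) = ((-11440 - 1*(-9753)) - 1*9296) + 2*182/(36 + 182) = ((-11440 + 9753) - 9296) + 2*182/218 = (-1687 - 9296) + 2*182*(1/218) = -10983 + 182/109 = -1196965/109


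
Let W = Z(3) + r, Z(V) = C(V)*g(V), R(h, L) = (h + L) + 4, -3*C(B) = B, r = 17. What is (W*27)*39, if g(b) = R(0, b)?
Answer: 10530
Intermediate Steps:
C(B) = -B/3
R(h, L) = 4 + L + h (R(h, L) = (L + h) + 4 = 4 + L + h)
g(b) = 4 + b (g(b) = 4 + b + 0 = 4 + b)
Z(V) = -V*(4 + V)/3 (Z(V) = (-V/3)*(4 + V) = -V*(4 + V)/3)
W = 10 (W = -⅓*3*(4 + 3) + 17 = -⅓*3*7 + 17 = -7 + 17 = 10)
(W*27)*39 = (10*27)*39 = 270*39 = 10530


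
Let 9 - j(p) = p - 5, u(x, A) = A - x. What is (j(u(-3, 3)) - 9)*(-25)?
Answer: 25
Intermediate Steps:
j(p) = 14 - p (j(p) = 9 - (p - 5) = 9 - (-5 + p) = 9 + (5 - p) = 14 - p)
(j(u(-3, 3)) - 9)*(-25) = ((14 - (3 - 1*(-3))) - 9)*(-25) = ((14 - (3 + 3)) - 9)*(-25) = ((14 - 1*6) - 9)*(-25) = ((14 - 6) - 9)*(-25) = (8 - 9)*(-25) = -1*(-25) = 25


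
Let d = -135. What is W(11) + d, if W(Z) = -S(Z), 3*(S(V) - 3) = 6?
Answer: -140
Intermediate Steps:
S(V) = 5 (S(V) = 3 + (1/3)*6 = 3 + 2 = 5)
W(Z) = -5 (W(Z) = -1*5 = -5)
W(11) + d = -5 - 135 = -140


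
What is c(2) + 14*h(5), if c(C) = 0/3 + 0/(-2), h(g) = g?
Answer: 70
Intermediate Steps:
c(C) = 0 (c(C) = 0*(1/3) + 0*(-1/2) = 0 + 0 = 0)
c(2) + 14*h(5) = 0 + 14*5 = 0 + 70 = 70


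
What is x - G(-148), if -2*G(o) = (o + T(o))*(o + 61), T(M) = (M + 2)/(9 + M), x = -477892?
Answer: -65538457/139 ≈ -4.7150e+5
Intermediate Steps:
T(M) = (2 + M)/(9 + M)
G(o) = -(61 + o)*(o + (2 + o)/(9 + o))/2 (G(o) = -(o + (2 + o)/(9 + o))*(o + 61)/2 = -(o + (2 + o)/(9 + o))*(61 + o)/2 = -(61 + o)*(o + (2 + o)/(9 + o))/2)
x - G(-148) = -477892 - (-122 - 1*(-148)³ - 612*(-148) - 71*(-148)²)/(2*(9 - 148)) = -477892 - (-122 - 1*(-3241792) + 90576 - 71*21904)/(2*(-139)) = -477892 - (-1)*(-122 + 3241792 + 90576 - 1555184)/(2*139) = -477892 - (-1)*1777062/(2*139) = -477892 - 1*(-888531/139) = -477892 + 888531/139 = -65538457/139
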